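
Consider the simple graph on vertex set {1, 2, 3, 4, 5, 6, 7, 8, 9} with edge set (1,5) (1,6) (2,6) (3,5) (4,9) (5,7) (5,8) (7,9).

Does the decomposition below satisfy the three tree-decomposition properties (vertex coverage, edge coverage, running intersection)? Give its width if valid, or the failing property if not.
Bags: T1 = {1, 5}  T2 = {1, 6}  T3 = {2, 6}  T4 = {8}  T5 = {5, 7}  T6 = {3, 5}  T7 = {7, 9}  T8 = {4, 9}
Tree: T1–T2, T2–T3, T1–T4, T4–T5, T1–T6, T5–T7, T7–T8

No — edge (5,8) lies in no bag.

A tree decomposition must satisfy three properties: every vertex lies in some bag; for every edge, both endpoints lie together in some bag; and for every vertex, the bags containing it form a connected subtree. Here edge (5,8) lies in no bag, so the decomposition is invalid.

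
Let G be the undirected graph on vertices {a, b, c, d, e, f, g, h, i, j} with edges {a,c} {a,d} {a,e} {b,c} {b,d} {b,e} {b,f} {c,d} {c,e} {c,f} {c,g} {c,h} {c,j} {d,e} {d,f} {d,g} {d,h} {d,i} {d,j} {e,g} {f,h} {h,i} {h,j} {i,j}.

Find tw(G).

3

A width-3 tree decomposition is:
Bags: B1 = {b, c, d, f}  B2 = {c, d, f, h}  B3 = {b, c, d, e}  B4 = {a, c, d, e}  B5 = {c, d, h, j}  B6 = {c, d, e, g}  B7 = {d, h, i, j}
Tree: B1–B2, B1–B3, B3–B4, B2–B5, B3–B6, B5–B7
The largest bag has 4 vertices, giving width 3; this decomposition certifies tw(G) ≤ 3. For the lower bound, the 4 vertices {c, d, h, j} are pairwise adjacent, and any tree decomposition puts a clique entirely inside one bag — forcing width ≥ 3. Therefore the treewidth is 3.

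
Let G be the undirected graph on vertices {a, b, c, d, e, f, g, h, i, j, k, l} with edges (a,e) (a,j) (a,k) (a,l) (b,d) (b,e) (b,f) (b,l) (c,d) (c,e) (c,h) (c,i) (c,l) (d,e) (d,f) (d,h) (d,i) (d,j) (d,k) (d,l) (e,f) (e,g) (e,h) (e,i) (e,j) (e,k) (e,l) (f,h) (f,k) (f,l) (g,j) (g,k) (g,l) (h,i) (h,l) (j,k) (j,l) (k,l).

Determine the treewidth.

A width-4 tree decomposition is:
Bags: B1 = {c, d, e, h, l}  B2 = {d, e, f, h, l}  B3 = {d, e, f, k, l}  B4 = {c, d, e, h, i}  B5 = {b, d, e, f, l}  B6 = {d, e, j, k, l}  B7 = {a, e, j, k, l}  B8 = {e, g, j, k, l}
Tree: B1–B2, B2–B3, B1–B4, B2–B5, B3–B6, B6–B7, B7–B8
The largest bag has 5 vertices, giving width 4; this decomposition certifies tw(G) ≤ 4. Conversely, {d, e, j, k, l} is a clique of size 5, and the vertices of any clique must share a bag in every tree decomposition; so some bag has ≥ 5 vertices and tw(G) ≥ 4. Combining the bounds, tw(G) = 4.

4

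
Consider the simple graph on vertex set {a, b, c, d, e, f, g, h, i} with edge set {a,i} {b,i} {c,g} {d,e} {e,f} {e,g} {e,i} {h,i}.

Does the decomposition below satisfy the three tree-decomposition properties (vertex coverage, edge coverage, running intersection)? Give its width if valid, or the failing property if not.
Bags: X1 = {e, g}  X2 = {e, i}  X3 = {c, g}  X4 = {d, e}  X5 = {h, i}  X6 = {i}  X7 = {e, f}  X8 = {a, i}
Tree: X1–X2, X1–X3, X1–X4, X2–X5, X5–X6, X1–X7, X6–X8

A tree decomposition must satisfy three properties: every vertex lies in some bag; for every edge, both endpoints lie together in some bag; and for every vertex, the bags containing it form a connected subtree. Here vertex b appears in no bag, so the decomposition is invalid.

No — vertex b appears in no bag.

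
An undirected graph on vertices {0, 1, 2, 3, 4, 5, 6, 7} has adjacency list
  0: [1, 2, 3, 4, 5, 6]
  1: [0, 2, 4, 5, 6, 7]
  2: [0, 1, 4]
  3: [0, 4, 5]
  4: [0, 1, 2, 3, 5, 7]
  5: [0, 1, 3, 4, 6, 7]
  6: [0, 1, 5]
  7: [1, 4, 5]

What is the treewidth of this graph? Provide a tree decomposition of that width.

Each bag holds 4 vertices, so the decomposition has width 3, which upper-bounds the treewidth. For the lower bound, the 4 vertices {0, 1, 2, 4} are pairwise adjacent, and any tree decomposition puts a clique entirely inside one bag — forcing width ≥ 3. Combining the bounds, tw(G) = 3.

Treewidth 3.
One optimal decomposition is:
Bags: B1 = {0, 1, 4, 5}  B2 = {0, 1, 2, 4}  B3 = {0, 3, 4, 5}  B4 = {0, 1, 5, 6}  B5 = {1, 4, 5, 7}
Tree: B1–B2, B1–B3, B1–B4, B1–B5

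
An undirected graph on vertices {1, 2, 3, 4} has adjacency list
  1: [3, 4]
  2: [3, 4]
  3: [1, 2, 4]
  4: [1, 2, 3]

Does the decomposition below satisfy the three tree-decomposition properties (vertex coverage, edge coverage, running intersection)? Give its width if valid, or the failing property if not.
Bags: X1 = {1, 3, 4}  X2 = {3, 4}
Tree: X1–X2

A tree decomposition must satisfy three properties: every vertex lies in some bag; for every edge, both endpoints lie together in some bag; and for every vertex, the bags containing it form a connected subtree. Here vertex 2 appears in no bag, so the decomposition is invalid.

No — vertex 2 appears in no bag.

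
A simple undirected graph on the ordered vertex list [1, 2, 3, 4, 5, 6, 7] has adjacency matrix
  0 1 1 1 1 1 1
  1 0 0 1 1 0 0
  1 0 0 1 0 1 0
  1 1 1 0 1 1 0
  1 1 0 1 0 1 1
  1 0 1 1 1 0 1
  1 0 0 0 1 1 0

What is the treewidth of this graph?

3

A width-3 tree decomposition is:
Bags: B1 = {1, 4, 5, 6}  B2 = {1, 3, 4, 6}  B3 = {1, 2, 4, 5}  B4 = {1, 5, 6, 7}
Tree: B1–B2, B1–B3, B1–B4
Each bag holds 4 vertices, so the decomposition has width 3, which upper-bounds the treewidth. On the other hand G contains the 4-clique {1, 3, 4, 6}. A clique must lie in a single bag of any decomposition, so no decomposition can have width below 3. Combining the bounds, tw(G) = 3.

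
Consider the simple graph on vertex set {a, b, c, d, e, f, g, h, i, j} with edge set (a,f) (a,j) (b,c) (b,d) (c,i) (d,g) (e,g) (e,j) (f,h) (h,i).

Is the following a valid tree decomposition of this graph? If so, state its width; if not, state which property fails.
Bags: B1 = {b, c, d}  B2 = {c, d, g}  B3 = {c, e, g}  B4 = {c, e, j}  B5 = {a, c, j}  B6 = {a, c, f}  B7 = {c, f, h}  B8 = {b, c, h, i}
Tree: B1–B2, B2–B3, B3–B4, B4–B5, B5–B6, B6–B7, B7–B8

No — bags containing vertex b are not connected in the tree.

A tree decomposition must satisfy three properties: every vertex lies in some bag; for every edge, both endpoints lie together in some bag; and for every vertex, the bags containing it form a connected subtree. Here bags containing vertex b are not connected in the tree, so the decomposition is invalid.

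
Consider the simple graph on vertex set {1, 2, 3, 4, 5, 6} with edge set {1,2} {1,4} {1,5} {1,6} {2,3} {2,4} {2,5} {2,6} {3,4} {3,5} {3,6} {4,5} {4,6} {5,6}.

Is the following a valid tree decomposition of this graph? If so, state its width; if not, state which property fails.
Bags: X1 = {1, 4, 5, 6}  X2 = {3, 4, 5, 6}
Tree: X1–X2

No — vertex 2 appears in no bag.

A tree decomposition must satisfy three properties: every vertex lies in some bag; for every edge, both endpoints lie together in some bag; and for every vertex, the bags containing it form a connected subtree. Here vertex 2 appears in no bag, so the decomposition is invalid.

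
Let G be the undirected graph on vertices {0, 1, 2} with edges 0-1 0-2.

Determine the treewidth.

A width-1 tree decomposition is:
Bags: B1 = {0, 1}  B2 = {0, 2}
Tree: B1–B2
Each bag holds 2 vertices, so the decomposition has width 1, which upper-bounds the treewidth. Since G has at least one edge (e.g. 0–1), it is not an edgeless graph, so tw(G) ≥ 1. Hence tw(G) = 1 exactly.

1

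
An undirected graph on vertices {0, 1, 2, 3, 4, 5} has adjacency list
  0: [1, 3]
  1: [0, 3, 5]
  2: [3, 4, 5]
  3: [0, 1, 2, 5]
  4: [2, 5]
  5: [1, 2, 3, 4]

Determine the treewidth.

2

A width-2 tree decomposition is:
Bags: B1 = {2, 3, 5}  B2 = {2, 4, 5}  B3 = {1, 3, 5}  B4 = {0, 1, 3}
Tree: B1–B2, B1–B3, B3–B4
Each bag holds 3 vertices, so the decomposition has width 2, which upper-bounds the treewidth. For the lower bound, the 3 vertices {0, 1, 3} are pairwise adjacent, and any tree decomposition puts a clique entirely inside one bag — forcing width ≥ 2. Combining the bounds, tw(G) = 2.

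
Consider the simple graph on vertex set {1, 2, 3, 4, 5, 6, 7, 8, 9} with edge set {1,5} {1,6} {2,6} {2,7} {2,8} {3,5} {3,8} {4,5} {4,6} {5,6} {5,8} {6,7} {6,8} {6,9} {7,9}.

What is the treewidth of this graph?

2

A width-2 tree decomposition is:
Bags: B1 = {5, 6, 8}  B2 = {2, 6, 8}  B3 = {1, 5, 6}  B4 = {2, 6, 7}  B5 = {4, 5, 6}  B6 = {6, 7, 9}  B7 = {3, 5, 8}
Tree: B1–B2, B1–B3, B2–B4, B1–B5, B4–B6, B1–B7
The largest bag has 3 vertices, giving width 2; this decomposition certifies tw(G) ≤ 2. On the other hand G contains the 3-clique {3, 5, 8}. A clique must lie in a single bag of any decomposition, so no decomposition can have width below 2. Combining the bounds, tw(G) = 2.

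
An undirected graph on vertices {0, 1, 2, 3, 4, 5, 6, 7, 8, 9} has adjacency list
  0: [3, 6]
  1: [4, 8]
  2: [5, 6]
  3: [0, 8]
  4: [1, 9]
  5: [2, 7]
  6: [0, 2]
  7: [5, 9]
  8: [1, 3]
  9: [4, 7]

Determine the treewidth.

2

A width-2 tree decomposition is:
Bags: B1 = {1, 4, 8}  B2 = {3, 4, 8}  B3 = {0, 3, 4}  B4 = {0, 4, 6}  B5 = {2, 4, 6}  B6 = {2, 4, 5}  B7 = {4, 5, 7}  B8 = {4, 7, 9}
Tree: B1–B2, B2–B3, B3–B4, B4–B5, B5–B6, B6–B7, B7–B8
The largest bag has 3 vertices, giving width 2; this decomposition certifies tw(G) ≤ 2. For the lower bound, G contains the cycle 4–1–8–3–0–6–2–5–7–9–4, so G is not a forest; only forests have treewidth ≤ 1, hence tw(G) ≥ 2. Therefore the treewidth is 2.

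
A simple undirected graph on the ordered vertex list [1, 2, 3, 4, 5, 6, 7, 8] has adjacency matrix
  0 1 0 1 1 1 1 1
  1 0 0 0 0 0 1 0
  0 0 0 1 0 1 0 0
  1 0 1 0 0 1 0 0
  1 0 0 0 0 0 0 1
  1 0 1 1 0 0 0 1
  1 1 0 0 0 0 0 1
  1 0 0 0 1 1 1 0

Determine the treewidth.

A width-2 tree decomposition is:
Bags: B1 = {1, 5, 8}  B2 = {1, 7, 8}  B3 = {1, 6, 8}  B4 = {1, 2, 7}  B5 = {1, 4, 6}  B6 = {3, 4, 6}
Tree: B1–B2, B1–B3, B2–B4, B3–B5, B5–B6
Each bag holds 3 vertices, so the decomposition has width 2, which upper-bounds the treewidth. Conversely, {1, 5, 8} is a clique of size 3, and the vertices of any clique must share a bag in every tree decomposition; so some bag has ≥ 3 vertices and tw(G) ≥ 2. Combining the bounds, tw(G) = 2.

2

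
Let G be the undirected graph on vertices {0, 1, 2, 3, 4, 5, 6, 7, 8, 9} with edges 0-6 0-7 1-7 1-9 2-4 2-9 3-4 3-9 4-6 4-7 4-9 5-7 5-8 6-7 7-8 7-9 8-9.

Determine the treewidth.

A width-2 tree decomposition is:
Bags: B1 = {4, 7, 9}  B2 = {7, 8, 9}  B3 = {4, 6, 7}  B4 = {5, 7, 8}  B5 = {0, 6, 7}  B6 = {2, 4, 9}  B7 = {1, 7, 9}  B8 = {3, 4, 9}
Tree: B1–B2, B1–B3, B2–B4, B3–B5, B1–B6, B2–B7, B6–B8
Each bag holds 3 vertices, so the decomposition has width 2, which upper-bounds the treewidth. Conversely, {2, 4, 9} is a clique of size 3, and the vertices of any clique must share a bag in every tree decomposition; so some bag has ≥ 3 vertices and tw(G) ≥ 2. Combining the bounds, tw(G) = 2.

2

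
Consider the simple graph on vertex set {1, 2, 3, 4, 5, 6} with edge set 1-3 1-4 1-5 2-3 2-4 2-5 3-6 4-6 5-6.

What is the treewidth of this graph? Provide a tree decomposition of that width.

Each bag holds 4 vertices, so the decomposition has width 3, which upper-bounds the treewidth. For the lower bound: the 4 vertex sets {1,5}, {3,6}, {4}, {2} are disjoint, each induces a connected subgraph, and every pair is joined by at least one edge of G. Contracting each set to a single vertex therefore yields K_{4} as a minor, and since treewidth is minor-monotone, tw(G) ≥ tw(K_{4}) = 3. Hence tw(G) = 3 exactly.

Treewidth 3.
One such decomposition:
Bags: B1 = {1, 3, 4, 5}  B2 = {3, 4, 5, 6}  B3 = {2, 3, 4, 5}
Tree: B1–B2, B2–B3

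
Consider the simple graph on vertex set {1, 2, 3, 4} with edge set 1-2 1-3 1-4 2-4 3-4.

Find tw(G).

A width-2 tree decomposition is:
Bags: B1 = {1, 3, 4}  B2 = {1, 2, 4}
Tree: B1–B2
Every bag has size at most 3, so the width is 3 − 1 = 2 and tw(G) ≤ 2. For the lower bound, the 3 vertices {1, 2, 4} are pairwise adjacent, and any tree decomposition puts a clique entirely inside one bag — forcing width ≥ 2. Combining the bounds, tw(G) = 2.

2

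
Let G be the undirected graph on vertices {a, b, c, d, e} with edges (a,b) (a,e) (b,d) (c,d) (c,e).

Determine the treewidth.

2

A width-2 tree decomposition is:
Bags: B1 = {a, c, e}  B2 = {a, c, d}  B3 = {a, b, d}
Tree: B1–B2, B2–B3
Every bag has size at most 3, so the width is 3 − 1 = 2 and tw(G) ≤ 2. Since a–e–c–d–b–a is a cycle in G, G is not acyclic. Forests are exactly the graphs of treewidth ≤ 1, so tw(G) ≥ 2. Combining the bounds, tw(G) = 2.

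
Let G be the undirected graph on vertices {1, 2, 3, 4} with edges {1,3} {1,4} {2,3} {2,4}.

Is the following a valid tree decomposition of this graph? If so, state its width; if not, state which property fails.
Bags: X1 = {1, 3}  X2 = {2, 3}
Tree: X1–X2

No — vertex 4 appears in no bag.

A tree decomposition must satisfy three properties: every vertex lies in some bag; for every edge, both endpoints lie together in some bag; and for every vertex, the bags containing it form a connected subtree. Here vertex 4 appears in no bag, so the decomposition is invalid.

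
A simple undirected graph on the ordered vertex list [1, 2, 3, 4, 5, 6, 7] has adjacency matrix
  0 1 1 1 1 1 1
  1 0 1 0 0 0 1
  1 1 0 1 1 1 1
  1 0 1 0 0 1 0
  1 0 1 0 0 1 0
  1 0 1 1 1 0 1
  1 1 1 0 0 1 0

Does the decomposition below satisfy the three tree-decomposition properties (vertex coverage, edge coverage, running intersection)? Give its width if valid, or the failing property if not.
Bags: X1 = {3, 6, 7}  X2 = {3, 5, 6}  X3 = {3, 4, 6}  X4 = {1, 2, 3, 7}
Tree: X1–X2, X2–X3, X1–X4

A tree decomposition must satisfy three properties: every vertex lies in some bag; for every edge, both endpoints lie together in some bag; and for every vertex, the bags containing it form a connected subtree. Here edge (1,6) lies in no bag, so the decomposition is invalid.

No — edge (1,6) lies in no bag.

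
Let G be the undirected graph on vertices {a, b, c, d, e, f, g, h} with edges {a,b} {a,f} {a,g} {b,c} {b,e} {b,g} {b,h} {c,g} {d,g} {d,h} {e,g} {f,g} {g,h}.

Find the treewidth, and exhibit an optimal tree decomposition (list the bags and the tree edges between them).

Treewidth 2.
Bags: B1 = {b, g, h}  B2 = {b, c, g}  B3 = {a, b, g}  B4 = {d, g, h}  B5 = {a, f, g}  B6 = {b, e, g}
Tree: B1–B2, B2–B3, B1–B4, B3–B5, B2–B6

Each bag holds 3 vertices, so the decomposition has width 2, which upper-bounds the treewidth. Conversely, {d, g, h} is a clique of size 3, and the vertices of any clique must share a bag in every tree decomposition; so some bag has ≥ 3 vertices and tw(G) ≥ 2. Hence tw(G) = 2 exactly.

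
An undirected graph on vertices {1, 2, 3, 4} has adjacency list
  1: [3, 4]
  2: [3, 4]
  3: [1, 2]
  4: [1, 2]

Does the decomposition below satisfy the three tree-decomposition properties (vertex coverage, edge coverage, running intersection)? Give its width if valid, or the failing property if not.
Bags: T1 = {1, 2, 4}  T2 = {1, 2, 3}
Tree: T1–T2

Yes; width 2.

Vertex coverage: the bags together contain {1, 2, 3, 4}, the full vertex set. Edge coverage: each edge of G has both endpoints in at least one bag. Running intersection: for every vertex, the bags containing it form a connected subtree. All three properties hold, so this is a valid tree decomposition of width max|bag| − 1 = 2, and hence tw(G) ≤ 2.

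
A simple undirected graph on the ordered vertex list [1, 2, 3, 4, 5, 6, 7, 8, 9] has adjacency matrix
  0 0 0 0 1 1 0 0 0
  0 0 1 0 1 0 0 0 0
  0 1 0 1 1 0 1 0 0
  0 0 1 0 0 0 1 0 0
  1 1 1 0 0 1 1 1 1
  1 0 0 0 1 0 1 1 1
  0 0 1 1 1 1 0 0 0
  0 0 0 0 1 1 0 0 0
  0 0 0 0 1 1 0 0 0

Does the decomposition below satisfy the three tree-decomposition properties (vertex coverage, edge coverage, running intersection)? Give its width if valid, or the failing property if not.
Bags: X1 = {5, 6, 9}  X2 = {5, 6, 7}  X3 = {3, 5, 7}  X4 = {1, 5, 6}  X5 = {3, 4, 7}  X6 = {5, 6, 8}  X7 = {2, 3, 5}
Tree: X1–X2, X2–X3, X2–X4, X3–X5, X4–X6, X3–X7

Yes; width 2.

Every vertex of G appears in some bag (union = {1, 2, 3, 4, 5, 6, 7, 8, 9}); every edge is covered by a bag; and for each vertex v the set of bags containing v is connected in the bag tree. The decomposition is therefore valid. The largest bag has 3 vertices, so the width is 2.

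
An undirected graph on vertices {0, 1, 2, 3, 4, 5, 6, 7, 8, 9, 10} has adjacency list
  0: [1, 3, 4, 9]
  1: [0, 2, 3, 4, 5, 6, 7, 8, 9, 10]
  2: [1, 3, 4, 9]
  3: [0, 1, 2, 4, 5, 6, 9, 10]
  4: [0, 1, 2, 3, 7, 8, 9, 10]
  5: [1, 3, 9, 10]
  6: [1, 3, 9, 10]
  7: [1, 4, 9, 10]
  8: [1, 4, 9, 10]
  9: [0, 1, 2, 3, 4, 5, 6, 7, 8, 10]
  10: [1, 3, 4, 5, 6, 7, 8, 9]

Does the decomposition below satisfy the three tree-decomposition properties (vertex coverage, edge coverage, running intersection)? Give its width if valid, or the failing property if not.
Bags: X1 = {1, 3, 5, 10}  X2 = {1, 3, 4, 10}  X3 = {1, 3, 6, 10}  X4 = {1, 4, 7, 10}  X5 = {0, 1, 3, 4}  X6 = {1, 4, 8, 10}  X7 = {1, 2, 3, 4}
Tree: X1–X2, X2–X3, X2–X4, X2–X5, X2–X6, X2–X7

A tree decomposition must satisfy three properties: every vertex lies in some bag; for every edge, both endpoints lie together in some bag; and for every vertex, the bags containing it form a connected subtree. Here vertex 9 appears in no bag, so the decomposition is invalid.

No — vertex 9 appears in no bag.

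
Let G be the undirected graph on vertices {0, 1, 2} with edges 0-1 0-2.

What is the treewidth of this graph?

A width-1 tree decomposition is:
Bags: B1 = {0, 1}  B2 = {0, 2}
Tree: B1–B2
Each bag holds 2 vertices, so the decomposition has width 1, which upper-bounds the treewidth. Since G has at least one edge (e.g. 0–1), it is not an edgeless graph, so tw(G) ≥ 1. Therefore the treewidth is 1.

1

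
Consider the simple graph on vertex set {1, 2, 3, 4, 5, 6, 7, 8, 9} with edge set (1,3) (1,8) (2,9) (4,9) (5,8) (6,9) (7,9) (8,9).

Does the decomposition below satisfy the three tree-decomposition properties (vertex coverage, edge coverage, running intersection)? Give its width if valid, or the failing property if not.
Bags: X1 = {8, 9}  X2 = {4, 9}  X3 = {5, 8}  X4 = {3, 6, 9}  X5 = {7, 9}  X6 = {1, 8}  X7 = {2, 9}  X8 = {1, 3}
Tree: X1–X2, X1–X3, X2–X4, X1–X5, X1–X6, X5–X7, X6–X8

No — bags containing vertex 3 are not connected in the tree.

A tree decomposition must satisfy three properties: every vertex lies in some bag; for every edge, both endpoints lie together in some bag; and for every vertex, the bags containing it form a connected subtree. Here bags containing vertex 3 are not connected in the tree, so the decomposition is invalid.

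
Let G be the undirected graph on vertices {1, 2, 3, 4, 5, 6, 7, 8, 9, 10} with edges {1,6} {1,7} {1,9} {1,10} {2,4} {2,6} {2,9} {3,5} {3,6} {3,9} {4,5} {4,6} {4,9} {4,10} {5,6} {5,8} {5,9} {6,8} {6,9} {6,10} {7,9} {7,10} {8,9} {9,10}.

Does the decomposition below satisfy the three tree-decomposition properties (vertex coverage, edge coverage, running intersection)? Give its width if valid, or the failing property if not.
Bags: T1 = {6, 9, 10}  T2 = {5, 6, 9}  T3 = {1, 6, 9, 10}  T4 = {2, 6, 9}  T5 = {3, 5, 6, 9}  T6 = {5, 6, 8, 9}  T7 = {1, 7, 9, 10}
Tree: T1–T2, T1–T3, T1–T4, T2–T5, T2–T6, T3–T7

No — vertex 4 appears in no bag.

A tree decomposition must satisfy three properties: every vertex lies in some bag; for every edge, both endpoints lie together in some bag; and for every vertex, the bags containing it form a connected subtree. Here vertex 4 appears in no bag, so the decomposition is invalid.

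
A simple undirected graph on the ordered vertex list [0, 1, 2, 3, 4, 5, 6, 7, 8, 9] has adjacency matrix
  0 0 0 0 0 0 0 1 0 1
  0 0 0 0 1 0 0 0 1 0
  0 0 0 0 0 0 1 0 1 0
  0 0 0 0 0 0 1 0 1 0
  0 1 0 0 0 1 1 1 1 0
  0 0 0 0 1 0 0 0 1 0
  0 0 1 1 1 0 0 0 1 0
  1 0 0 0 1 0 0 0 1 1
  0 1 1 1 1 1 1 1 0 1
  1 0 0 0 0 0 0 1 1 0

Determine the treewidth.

A width-2 tree decomposition is:
Bags: B1 = {0, 7, 9}  B2 = {7, 8, 9}  B3 = {4, 7, 8}  B4 = {4, 5, 8}  B5 = {4, 6, 8}  B6 = {1, 4, 8}  B7 = {3, 6, 8}  B8 = {2, 6, 8}
Tree: B1–B2, B2–B3, B3–B4, B4–B5, B3–B6, B5–B7, B5–B8
Each bag holds 3 vertices, so the decomposition has width 2, which upper-bounds the treewidth. On the other hand G contains the 3-clique {0, 7, 9}. A clique must lie in a single bag of any decomposition, so no decomposition can have width below 2. Therefore the treewidth is 2.

2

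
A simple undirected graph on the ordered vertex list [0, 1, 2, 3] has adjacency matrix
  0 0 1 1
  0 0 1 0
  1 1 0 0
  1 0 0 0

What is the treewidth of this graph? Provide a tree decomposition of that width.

Treewidth 1.
One optimal decomposition is:
Bags: B1 = {1, 2}  B2 = {0, 2}  B3 = {0, 3}
Tree: B1–B2, B2–B3

The largest bag has 2 vertices, giving width 1; this decomposition certifies tw(G) ≤ 1. Since G has at least one edge (e.g. 1–2), it is not an edgeless graph, so tw(G) ≥ 1. Hence tw(G) = 1 exactly.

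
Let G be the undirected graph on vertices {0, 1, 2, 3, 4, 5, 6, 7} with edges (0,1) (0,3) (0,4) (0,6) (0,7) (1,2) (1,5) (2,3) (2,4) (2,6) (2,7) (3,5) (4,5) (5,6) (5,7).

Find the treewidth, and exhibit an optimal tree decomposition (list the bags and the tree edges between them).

Treewidth 3.
One such decomposition:
Bags: B1 = {0, 2, 5, 6}  B2 = {0, 1, 2, 5}  B3 = {0, 2, 3, 5}  B4 = {0, 2, 4, 5}  B5 = {0, 2, 5, 7}
Tree: B1–B2, B2–B3, B3–B4, B4–B5

The largest bag has 4 vertices, giving width 3; this decomposition certifies tw(G) ≤ 3. For the lower bound: the 4 vertex sets {0,6}, {1,5}, {2}, {3} are disjoint, each induces a connected subgraph, and every pair is joined by at least one edge of G. Contracting each set to a single vertex therefore yields K_{4} as a minor, and since treewidth is minor-monotone, tw(G) ≥ tw(K_{4}) = 3. Hence tw(G) = 3 exactly.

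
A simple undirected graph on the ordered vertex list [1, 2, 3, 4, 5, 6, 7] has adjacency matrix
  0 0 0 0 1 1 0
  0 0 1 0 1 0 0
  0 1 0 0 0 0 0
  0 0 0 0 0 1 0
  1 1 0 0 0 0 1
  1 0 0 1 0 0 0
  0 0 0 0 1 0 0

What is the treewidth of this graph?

A width-1 tree decomposition is:
Bags: B1 = {1, 5}  B2 = {2, 5}  B3 = {2, 3}  B4 = {1, 6}  B5 = {5, 7}  B6 = {4, 6}
Tree: B1–B2, B2–B3, B1–B4, B2–B5, B4–B6
The largest bag has 2 vertices, giving width 1; this decomposition certifies tw(G) ≤ 1. Any graph with an edge has treewidth ≥ 1, and G has the edge 5–1. Combining the bounds, tw(G) = 1.

1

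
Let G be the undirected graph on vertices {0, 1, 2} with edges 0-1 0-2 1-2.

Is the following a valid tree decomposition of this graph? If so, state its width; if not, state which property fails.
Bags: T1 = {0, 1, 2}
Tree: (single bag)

Vertex coverage: the bags together contain {0, 1, 2}, the full vertex set. Edge coverage: each edge of G has both endpoints in at least one bag. Running intersection: for every vertex, the bags containing it form a connected subtree. All three properties hold, so this is a valid tree decomposition of width max|bag| − 1 = 2, and hence tw(G) ≤ 2.

Yes; width 2.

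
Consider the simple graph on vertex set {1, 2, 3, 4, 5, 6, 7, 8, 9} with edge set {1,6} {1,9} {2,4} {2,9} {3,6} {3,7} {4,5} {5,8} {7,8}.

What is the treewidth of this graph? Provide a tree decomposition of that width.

The largest bag has 3 vertices, giving width 2; this decomposition certifies tw(G) ≤ 2. Since 3–6–1–9–2–4–5–8–7–3 is a cycle in G, G is not acyclic. Forests are exactly the graphs of treewidth ≤ 1, so tw(G) ≥ 2. The upper and lower bounds meet at 2, so that is the treewidth.

Treewidth 2.
Bags: B1 = {1, 3, 6}  B2 = {1, 3, 9}  B3 = {2, 3, 9}  B4 = {2, 3, 4}  B5 = {3, 4, 5}  B6 = {3, 5, 8}  B7 = {3, 7, 8}
Tree: B1–B2, B2–B3, B3–B4, B4–B5, B5–B6, B6–B7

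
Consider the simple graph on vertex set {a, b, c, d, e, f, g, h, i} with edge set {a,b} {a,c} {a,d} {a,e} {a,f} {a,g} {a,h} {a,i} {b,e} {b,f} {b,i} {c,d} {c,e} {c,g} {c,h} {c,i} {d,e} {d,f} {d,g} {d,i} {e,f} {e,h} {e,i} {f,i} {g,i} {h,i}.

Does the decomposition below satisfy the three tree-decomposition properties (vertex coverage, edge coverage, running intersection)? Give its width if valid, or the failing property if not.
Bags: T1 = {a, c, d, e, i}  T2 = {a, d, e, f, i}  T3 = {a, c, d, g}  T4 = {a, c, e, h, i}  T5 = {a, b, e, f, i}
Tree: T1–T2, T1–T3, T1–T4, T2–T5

A tree decomposition must satisfy three properties: every vertex lies in some bag; for every edge, both endpoints lie together in some bag; and for every vertex, the bags containing it form a connected subtree. Here edge (i,g) lies in no bag, so the decomposition is invalid.

No — edge (i,g) lies in no bag.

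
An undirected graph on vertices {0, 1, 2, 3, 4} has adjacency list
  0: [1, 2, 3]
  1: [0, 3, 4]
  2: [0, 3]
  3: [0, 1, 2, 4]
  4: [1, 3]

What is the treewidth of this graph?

A width-2 tree decomposition is:
Bags: B1 = {0, 1, 3}  B2 = {1, 3, 4}  B3 = {0, 2, 3}
Tree: B1–B2, B1–B3
Each bag holds 3 vertices, so the decomposition has width 2, which upper-bounds the treewidth. On the other hand G contains the 3-clique {0, 1, 3}. A clique must lie in a single bag of any decomposition, so no decomposition can have width below 2. Hence tw(G) = 2 exactly.

2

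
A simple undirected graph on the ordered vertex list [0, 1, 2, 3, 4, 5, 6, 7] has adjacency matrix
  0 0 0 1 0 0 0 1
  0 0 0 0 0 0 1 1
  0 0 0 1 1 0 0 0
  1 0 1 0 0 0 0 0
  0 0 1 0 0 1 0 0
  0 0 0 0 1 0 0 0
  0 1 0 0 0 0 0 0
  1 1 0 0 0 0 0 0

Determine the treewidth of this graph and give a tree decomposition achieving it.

Treewidth 1.
One such decomposition:
Bags: B1 = {1, 6}  B2 = {1, 7}  B3 = {0, 7}  B4 = {0, 3}  B5 = {2, 3}  B6 = {2, 4}  B7 = {4, 5}
Tree: B1–B2, B2–B3, B3–B4, B4–B5, B5–B6, B6–B7

Each bag holds 2 vertices, so the decomposition has width 1, which upper-bounds the treewidth. Any graph with an edge has treewidth ≥ 1, and G has the edge 6–1. Combining the bounds, tw(G) = 1.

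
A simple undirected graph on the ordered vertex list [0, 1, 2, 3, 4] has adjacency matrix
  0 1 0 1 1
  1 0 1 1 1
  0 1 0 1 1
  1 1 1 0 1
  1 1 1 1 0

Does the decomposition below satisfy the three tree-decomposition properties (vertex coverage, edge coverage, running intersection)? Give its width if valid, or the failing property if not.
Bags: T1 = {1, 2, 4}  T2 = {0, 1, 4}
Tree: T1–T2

No — vertex 3 appears in no bag.

A tree decomposition must satisfy three properties: every vertex lies in some bag; for every edge, both endpoints lie together in some bag; and for every vertex, the bags containing it form a connected subtree. Here vertex 3 appears in no bag, so the decomposition is invalid.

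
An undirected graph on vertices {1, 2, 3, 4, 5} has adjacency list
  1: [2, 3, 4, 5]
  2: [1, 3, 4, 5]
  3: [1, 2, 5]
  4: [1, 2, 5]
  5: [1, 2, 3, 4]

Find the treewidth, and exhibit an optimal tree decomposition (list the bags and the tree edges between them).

Every bag has size at most 4, so the width is 4 − 1 = 3 and tw(G) ≤ 3. On the other hand G contains the 4-clique {1, 2, 3, 5}. A clique must lie in a single bag of any decomposition, so no decomposition can have width below 3. Hence tw(G) = 3 exactly.

Treewidth 3.
One optimal decomposition is:
Bags: B1 = {1, 2, 4, 5}  B2 = {1, 2, 3, 5}
Tree: B1–B2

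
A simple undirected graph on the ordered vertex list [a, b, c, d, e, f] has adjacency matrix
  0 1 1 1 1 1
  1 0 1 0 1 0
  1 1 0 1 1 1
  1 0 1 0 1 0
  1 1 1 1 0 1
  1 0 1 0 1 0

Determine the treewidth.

A width-3 tree decomposition is:
Bags: B1 = {a, b, c, e}  B2 = {a, c, e, f}  B3 = {a, c, d, e}
Tree: B1–B2, B1–B3
Every bag has size at most 4, so the width is 4 − 1 = 3 and tw(G) ≤ 3. For the lower bound, the 4 vertices {a, c, d, e} are pairwise adjacent, and any tree decomposition puts a clique entirely inside one bag — forcing width ≥ 3. The upper and lower bounds meet at 3, so that is the treewidth.

3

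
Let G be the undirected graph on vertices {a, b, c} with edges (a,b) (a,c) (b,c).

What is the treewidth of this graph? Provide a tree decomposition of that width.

With just one bag of size 3, the width is 3 − 1 = 2, so tw(G) ≤ 2. For the lower bound, the 3 vertices {a, b, c} are pairwise adjacent, and any tree decomposition puts a clique entirely inside one bag — forcing width ≥ 2. Hence tw(G) = 2 exactly.

Treewidth 2.
One such decomposition:
Bags: B1 = {a, b, c}
Tree: (single bag)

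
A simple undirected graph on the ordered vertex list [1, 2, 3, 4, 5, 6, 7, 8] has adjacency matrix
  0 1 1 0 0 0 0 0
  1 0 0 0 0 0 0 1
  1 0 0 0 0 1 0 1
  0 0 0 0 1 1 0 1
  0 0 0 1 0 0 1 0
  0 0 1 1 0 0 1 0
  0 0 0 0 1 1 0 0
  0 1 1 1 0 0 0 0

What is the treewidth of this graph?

A width-2 tree decomposition is:
Bags: B1 = {5, 6, 7}  B2 = {4, 5, 6}  B3 = {3, 4, 6}  B4 = {3, 4, 8}  B5 = {1, 3, 8}  B6 = {1, 2, 8}
Tree: B1–B2, B2–B3, B3–B4, B4–B5, B5–B6
Each bag holds 3 vertices, so the decomposition has width 2, which upper-bounds the treewidth. For the lower bound, G contains the cycle 7–5–4–6–7, so G is not a forest; only forests have treewidth ≤ 1, hence tw(G) ≥ 2. Combining the bounds, tw(G) = 2.

2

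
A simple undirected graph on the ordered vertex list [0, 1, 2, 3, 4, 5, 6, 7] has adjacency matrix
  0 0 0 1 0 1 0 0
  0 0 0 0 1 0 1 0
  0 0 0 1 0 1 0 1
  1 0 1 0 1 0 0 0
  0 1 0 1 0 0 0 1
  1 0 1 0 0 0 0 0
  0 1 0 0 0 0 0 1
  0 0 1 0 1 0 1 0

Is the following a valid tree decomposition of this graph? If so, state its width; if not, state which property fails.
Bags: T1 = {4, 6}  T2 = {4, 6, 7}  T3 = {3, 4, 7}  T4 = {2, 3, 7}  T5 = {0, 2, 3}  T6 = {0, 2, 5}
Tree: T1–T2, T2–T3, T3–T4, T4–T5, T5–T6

A tree decomposition must satisfy three properties: every vertex lies in some bag; for every edge, both endpoints lie together in some bag; and for every vertex, the bags containing it form a connected subtree. Here vertex 1 appears in no bag, so the decomposition is invalid.

No — vertex 1 appears in no bag.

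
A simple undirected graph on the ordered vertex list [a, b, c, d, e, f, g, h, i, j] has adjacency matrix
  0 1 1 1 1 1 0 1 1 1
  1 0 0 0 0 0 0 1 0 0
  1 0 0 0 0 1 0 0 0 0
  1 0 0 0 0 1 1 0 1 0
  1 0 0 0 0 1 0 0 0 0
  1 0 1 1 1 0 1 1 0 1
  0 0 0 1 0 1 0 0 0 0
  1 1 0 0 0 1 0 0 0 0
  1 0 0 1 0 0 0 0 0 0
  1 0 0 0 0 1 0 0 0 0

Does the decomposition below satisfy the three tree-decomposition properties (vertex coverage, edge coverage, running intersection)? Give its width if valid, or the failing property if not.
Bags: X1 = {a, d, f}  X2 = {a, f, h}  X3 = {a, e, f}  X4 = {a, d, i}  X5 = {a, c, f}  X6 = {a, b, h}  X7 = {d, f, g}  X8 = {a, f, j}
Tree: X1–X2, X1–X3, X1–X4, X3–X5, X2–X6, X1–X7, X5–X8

Yes; width 2.

Checking the three conditions: (i) the bags cover all of {a, b, c, d, e, f, g, h, i, j}; (ii) for each edge, some bag contains both endpoints; (iii) the bags containing any fixed vertex form a subtree. All hold, so the decomposition is valid with width 3 − 1 = 2.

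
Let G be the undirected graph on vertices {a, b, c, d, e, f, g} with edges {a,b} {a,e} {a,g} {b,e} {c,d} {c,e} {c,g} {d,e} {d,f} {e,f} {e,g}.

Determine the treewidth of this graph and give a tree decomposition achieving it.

Treewidth 2.
Bags: B1 = {a, e, g}  B2 = {c, e, g}  B3 = {c, d, e}  B4 = {d, e, f}  B5 = {a, b, e}
Tree: B1–B2, B2–B3, B3–B4, B1–B5

Every bag has size at most 3, so the width is 3 − 1 = 2 and tw(G) ≤ 2. On the other hand G contains the 3-clique {c, d, e}. A clique must lie in a single bag of any decomposition, so no decomposition can have width below 2. Combining the bounds, tw(G) = 2.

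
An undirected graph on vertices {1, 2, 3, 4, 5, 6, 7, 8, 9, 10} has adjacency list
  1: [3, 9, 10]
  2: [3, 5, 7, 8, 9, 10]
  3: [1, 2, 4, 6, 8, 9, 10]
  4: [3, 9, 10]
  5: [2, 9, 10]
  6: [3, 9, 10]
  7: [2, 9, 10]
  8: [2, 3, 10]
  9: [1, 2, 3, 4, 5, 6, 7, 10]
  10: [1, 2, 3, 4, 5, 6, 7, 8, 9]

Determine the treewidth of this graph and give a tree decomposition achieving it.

The largest bag has 4 vertices, giving width 3; this decomposition certifies tw(G) ≤ 3. On the other hand G contains the 4-clique {2, 3, 8, 10}. A clique must lie in a single bag of any decomposition, so no decomposition can have width below 3. Combining the bounds, tw(G) = 3.

Treewidth 3.
One such decomposition:
Bags: B1 = {3, 4, 9, 10}  B2 = {2, 3, 9, 10}  B3 = {1, 3, 9, 10}  B4 = {3, 6, 9, 10}  B5 = {2, 5, 9, 10}  B6 = {2, 7, 9, 10}  B7 = {2, 3, 8, 10}
Tree: B1–B2, B1–B3, B3–B4, B2–B5, B2–B6, B2–B7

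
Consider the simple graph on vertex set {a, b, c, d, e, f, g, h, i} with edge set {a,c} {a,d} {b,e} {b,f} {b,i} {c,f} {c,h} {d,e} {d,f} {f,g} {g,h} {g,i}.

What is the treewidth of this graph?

3

A width-3 tree decomposition is:
Bags: B1 = {a, b, d, e}  B2 = {a, b, d, f}  B3 = {a, b, c, f}  B4 = {b, c, f, i}  B5 = {c, f, g, i}  B6 = {c, g, h, i}
Tree: B1–B2, B2–B3, B3–B4, B4–B5, B5–B6
Each bag holds 4 vertices, so the decomposition has width 3, which upper-bounds the treewidth. For the lower bound: the 4 vertex sets {a,d,e}, {b}, {f}, {c,g,h,i} are disjoint, each induces a connected subgraph, and every pair is joined by at least one edge of G. Contracting each set to a single vertex therefore yields K_{4} as a minor, and since treewidth is minor-monotone, tw(G) ≥ tw(K_{4}) = 3. The upper and lower bounds meet at 3, so that is the treewidth.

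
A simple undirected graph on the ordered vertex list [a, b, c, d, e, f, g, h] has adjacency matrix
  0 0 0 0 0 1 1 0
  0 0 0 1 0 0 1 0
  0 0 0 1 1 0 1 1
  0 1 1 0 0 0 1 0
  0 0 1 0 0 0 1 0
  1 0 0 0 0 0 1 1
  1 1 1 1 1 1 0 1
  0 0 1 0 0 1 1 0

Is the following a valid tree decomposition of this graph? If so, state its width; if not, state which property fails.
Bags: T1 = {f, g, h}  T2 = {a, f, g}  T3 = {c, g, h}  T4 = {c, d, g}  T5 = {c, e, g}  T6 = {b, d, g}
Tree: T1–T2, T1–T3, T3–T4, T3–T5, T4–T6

Every vertex of G appears in some bag (union = {a, b, c, d, e, f, g, h}); every edge is covered by a bag; and for each vertex v the set of bags containing v is connected in the bag tree. The decomposition is therefore valid. The largest bag has 3 vertices, so the width is 2.

Yes; width 2.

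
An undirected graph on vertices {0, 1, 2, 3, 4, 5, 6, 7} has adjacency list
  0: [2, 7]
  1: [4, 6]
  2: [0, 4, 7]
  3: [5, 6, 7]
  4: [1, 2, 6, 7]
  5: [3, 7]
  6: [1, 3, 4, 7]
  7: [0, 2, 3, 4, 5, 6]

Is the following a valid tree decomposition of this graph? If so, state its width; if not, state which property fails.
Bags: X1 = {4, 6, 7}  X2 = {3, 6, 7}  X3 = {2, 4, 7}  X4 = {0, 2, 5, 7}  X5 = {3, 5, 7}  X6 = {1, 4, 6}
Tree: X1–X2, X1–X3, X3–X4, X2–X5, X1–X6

A tree decomposition must satisfy three properties: every vertex lies in some bag; for every edge, both endpoints lie together in some bag; and for every vertex, the bags containing it form a connected subtree. Here bags containing vertex 5 are not connected in the tree, so the decomposition is invalid.

No — bags containing vertex 5 are not connected in the tree.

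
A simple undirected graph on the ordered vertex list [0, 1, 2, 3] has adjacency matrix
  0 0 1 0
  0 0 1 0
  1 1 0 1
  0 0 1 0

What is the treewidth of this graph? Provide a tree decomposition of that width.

Treewidth 1.
One optimal decomposition is:
Bags: B1 = {0, 2}  B2 = {1, 2}  B3 = {2, 3}
Tree: B1–B2, B1–B3

Each bag holds 2 vertices, so the decomposition has width 1, which upper-bounds the treewidth. G has an edge, so its treewidth is at least 1. Therefore the treewidth is 1.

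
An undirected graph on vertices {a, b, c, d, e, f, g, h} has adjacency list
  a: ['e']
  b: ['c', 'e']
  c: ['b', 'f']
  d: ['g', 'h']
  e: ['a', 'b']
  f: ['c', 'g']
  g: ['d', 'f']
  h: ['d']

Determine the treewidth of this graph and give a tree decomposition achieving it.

Treewidth 1.
One optimal decomposition is:
Bags: B1 = {a, e}  B2 = {b, e}  B3 = {b, c}  B4 = {c, f}  B5 = {f, g}  B6 = {d, g}  B7 = {d, h}
Tree: B1–B2, B2–B3, B3–B4, B4–B5, B5–B6, B6–B7

Each bag holds 2 vertices, so the decomposition has width 1, which upper-bounds the treewidth. Any graph with an edge has treewidth ≥ 1, and G has the edge a–e. Therefore the treewidth is 1.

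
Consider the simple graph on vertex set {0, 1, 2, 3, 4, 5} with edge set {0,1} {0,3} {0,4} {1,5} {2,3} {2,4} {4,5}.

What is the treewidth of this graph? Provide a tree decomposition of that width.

Every bag has size at most 3, so the width is 3 − 1 = 2 and tw(G) ≤ 2. For the lower bound, G contains the cycle 1–5–4–0–1, so G is not a forest; only forests have treewidth ≤ 1, hence tw(G) ≥ 2. Combining the bounds, tw(G) = 2.

Treewidth 2.
Bags: B1 = {0, 1, 5}  B2 = {0, 4, 5}  B3 = {0, 3, 4}  B4 = {2, 3, 4}
Tree: B1–B2, B2–B3, B3–B4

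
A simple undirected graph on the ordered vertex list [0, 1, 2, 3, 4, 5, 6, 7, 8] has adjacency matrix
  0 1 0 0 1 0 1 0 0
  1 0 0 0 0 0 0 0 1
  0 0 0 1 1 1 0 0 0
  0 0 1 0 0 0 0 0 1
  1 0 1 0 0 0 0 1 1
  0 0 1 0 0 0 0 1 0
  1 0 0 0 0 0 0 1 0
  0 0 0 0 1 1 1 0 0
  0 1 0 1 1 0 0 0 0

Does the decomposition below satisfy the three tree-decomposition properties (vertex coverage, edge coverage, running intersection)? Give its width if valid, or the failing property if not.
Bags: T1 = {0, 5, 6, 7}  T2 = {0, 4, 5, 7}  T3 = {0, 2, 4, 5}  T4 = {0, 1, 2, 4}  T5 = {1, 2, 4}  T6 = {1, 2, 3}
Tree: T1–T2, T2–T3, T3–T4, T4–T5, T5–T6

A tree decomposition must satisfy three properties: every vertex lies in some bag; for every edge, both endpoints lie together in some bag; and for every vertex, the bags containing it form a connected subtree. Here vertex 8 appears in no bag, so the decomposition is invalid.

No — vertex 8 appears in no bag.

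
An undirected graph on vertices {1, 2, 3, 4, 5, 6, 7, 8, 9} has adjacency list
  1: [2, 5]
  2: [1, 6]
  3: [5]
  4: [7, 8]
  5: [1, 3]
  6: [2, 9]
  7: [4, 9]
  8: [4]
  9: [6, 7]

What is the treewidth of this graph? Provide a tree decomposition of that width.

Each bag holds 2 vertices, so the decomposition has width 1, which upper-bounds the treewidth. Any graph with an edge has treewidth ≥ 1, and G has the edge 8–4. Therefore the treewidth is 1.

Treewidth 1.
One optimal decomposition is:
Bags: B1 = {4, 8}  B2 = {4, 7}  B3 = {7, 9}  B4 = {6, 9}  B5 = {2, 6}  B6 = {1, 2}  B7 = {1, 5}  B8 = {3, 5}
Tree: B1–B2, B2–B3, B3–B4, B4–B5, B5–B6, B6–B7, B7–B8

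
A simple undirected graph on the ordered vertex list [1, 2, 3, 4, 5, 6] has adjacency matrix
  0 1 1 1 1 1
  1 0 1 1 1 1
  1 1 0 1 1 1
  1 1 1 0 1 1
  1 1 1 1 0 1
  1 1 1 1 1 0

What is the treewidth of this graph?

5

A width-5 tree decomposition is:
Bags: B1 = {1, 2, 3, 4, 5, 6}
Tree: (single bag)
A single bag containing all 6 vertices is trivially a valid decomposition of width 5. On the other hand G contains the 6-clique {1, 2, 3, 4, 5, 6}. A clique must lie in a single bag of any decomposition, so no decomposition can have width below 5. The upper and lower bounds meet at 5, so that is the treewidth.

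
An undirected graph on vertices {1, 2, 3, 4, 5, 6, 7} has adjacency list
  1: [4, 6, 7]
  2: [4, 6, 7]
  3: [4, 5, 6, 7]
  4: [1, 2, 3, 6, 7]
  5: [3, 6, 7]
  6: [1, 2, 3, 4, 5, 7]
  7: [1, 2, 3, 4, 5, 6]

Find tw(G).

A width-3 tree decomposition is:
Bags: B1 = {2, 4, 6, 7}  B2 = {1, 4, 6, 7}  B3 = {3, 4, 6, 7}  B4 = {3, 5, 6, 7}
Tree: B1–B2, B2–B3, B3–B4
Each bag holds 4 vertices, so the decomposition has width 3, which upper-bounds the treewidth. For the lower bound, the 4 vertices {1, 4, 6, 7} are pairwise adjacent, and any tree decomposition puts a clique entirely inside one bag — forcing width ≥ 3. The upper and lower bounds meet at 3, so that is the treewidth.

3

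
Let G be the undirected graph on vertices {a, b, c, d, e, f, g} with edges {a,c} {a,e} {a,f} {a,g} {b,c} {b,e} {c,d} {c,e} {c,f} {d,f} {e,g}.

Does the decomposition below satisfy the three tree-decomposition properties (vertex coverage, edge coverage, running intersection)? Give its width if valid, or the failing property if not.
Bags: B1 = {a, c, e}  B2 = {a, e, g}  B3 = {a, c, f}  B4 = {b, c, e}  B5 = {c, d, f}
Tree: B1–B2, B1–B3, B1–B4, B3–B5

Yes; width 2.

Checking the three conditions: (i) the bags cover all of {a, b, c, d, e, f, g}; (ii) for each edge, some bag contains both endpoints; (iii) the bags containing any fixed vertex form a subtree. All hold, so the decomposition is valid with width 3 − 1 = 2.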